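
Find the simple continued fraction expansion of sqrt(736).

Write x_i = (sqrt(736) + m_i)/d_i with (m_0, d_0) = (0, 1). a_0 = floor(sqrt(736)) = 27, since 27^2 = 729 <= 736 < 784 = 28^2.
Iterate m_{i+1} = d_i*a_i - m_i, d_{i+1} = (736 - m_{i+1}^2)/d_i, a_{i+1} = floor((a_0 + m_{i+1})/d_{i+1}):
  m_1 = 1*27 - 0 = 27, d_1 = (736 - 27^2)/1 = 7/1 = 7, a_1 = floor((27 + 27)/7) = 7.
  m_2 = 7*7 - 27 = 22, d_2 = (736 - 22^2)/7 = 252/7 = 36, a_2 = floor((27 + 22)/36) = 1.
  m_3 = 36*1 - 22 = 14, d_3 = (736 - 14^2)/36 = 540/36 = 15, a_3 = floor((27 + 14)/15) = 2.
  m_4 = 15*2 - 14 = 16, d_4 = (736 - 16^2)/15 = 480/15 = 32, a_4 = floor((27 + 16)/32) = 1.
  m_5 = 32*1 - 16 = 16, d_5 = (736 - 16^2)/32 = 480/32 = 15, a_5 = floor((27 + 16)/15) = 2.
  m_6 = 15*2 - 16 = 14, d_6 = (736 - 14^2)/15 = 540/15 = 36, a_6 = floor((27 + 14)/36) = 1.
  m_7 = 36*1 - 14 = 22, d_7 = (736 - 22^2)/36 = 252/36 = 7, a_7 = floor((27 + 22)/7) = 7.
  m_8 = 7*7 - 22 = 27, d_8 = (736 - 27^2)/7 = 7/7 = 1, a_8 = floor((27 + 27)/1) = 54.
  m_9 = 1*54 - 27 = 27, d_9 = (736 - 27^2)/1 = 7/1 = 7: (m_9, d_9) = (m_1, d_1) = (27, 7), so from here the quotients repeat a_1, ..., a_8; the period length is 8.
Hence the expansion of sqrt(736) is a_0 = 27 followed by the repeating block 7, 1, 2, 1, 2, 1, 7, 54 (period 8).

[27; (7, 1, 2, 1, 2, 1, 7, 54)]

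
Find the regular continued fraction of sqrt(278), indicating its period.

[16; (1, 2, 16, 2, 1, 32)]

Write x_i = (sqrt(278) + m_i)/d_i with (m_0, d_0) = (0, 1). a_0 = floor(sqrt(278)) = 16, since 16^2 = 256 <= 278 < 289 = 17^2.
Iterate m_{i+1} = d_i*a_i - m_i, d_{i+1} = (278 - m_{i+1}^2)/d_i, a_{i+1} = floor((a_0 + m_{i+1})/d_{i+1}):
  m_1 = 1*16 - 0 = 16, d_1 = (278 - 16^2)/1 = 22/1 = 22, a_1 = floor((16 + 16)/22) = 1.
  m_2 = 22*1 - 16 = 6, d_2 = (278 - 6^2)/22 = 242/22 = 11, a_2 = floor((16 + 6)/11) = 2.
  m_3 = 11*2 - 6 = 16, d_3 = (278 - 16^2)/11 = 22/11 = 2, a_3 = floor((16 + 16)/2) = 16.
  m_4 = 2*16 - 16 = 16, d_4 = (278 - 16^2)/2 = 22/2 = 11, a_4 = floor((16 + 16)/11) = 2.
  m_5 = 11*2 - 16 = 6, d_5 = (278 - 6^2)/11 = 242/11 = 22, a_5 = floor((16 + 6)/22) = 1.
  m_6 = 22*1 - 6 = 16, d_6 = (278 - 16^2)/22 = 22/22 = 1, a_6 = floor((16 + 16)/1) = 32.
  m_7 = 1*32 - 16 = 16, d_7 = (278 - 16^2)/1 = 22/1 = 22: (m_7, d_7) = (m_1, d_1) = (16, 22), so from here the quotients repeat a_1, ..., a_6; the period length is 6.
Hence the expansion of sqrt(278) is a_0 = 16 followed by the repeating block 1, 2, 16, 2, 1, 32 (period 6).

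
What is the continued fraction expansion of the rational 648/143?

[4; 1, 1, 7, 2, 4]

Run the Euclidean algorithm on 648 and 143; the successive quotients are the partial quotients a_0, a_1, ... (each step inverts the fractional part left over by the previous one):
  648 = 4*143 + 76, so a_0 = 4.
  143 = 1*76 + 67, so a_1 = 1.
  76 = 1*67 + 9, so a_2 = 1.
  67 = 7*9 + 4, so a_3 = 7.
  9 = 2*4 + 1, so a_4 = 2.
  4 = 4*1 + 0, so a_5 = 4.
The remainder reaches 0 after 6 divisions, so the expansion has 6 partial quotients, read off in order.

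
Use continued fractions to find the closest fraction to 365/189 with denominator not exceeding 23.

29/15

Expand x = 365/189 as a continued fraction with the Euclidean algorithm:
  365 = 1*189 + 176, so a_0 = 1.
  189 = 1*176 + 13, so a_1 = 1.
  176 = 13*13 + 7, so a_2 = 13.
  13 = 1*7 + 6, so a_3 = 1.
  7 = 1*6 + 1, so a_4 = 1.
  6 = 6*1 + 0, so a_5 = 6.
so x = [1; 1, 13, 1, 1, 6].
Convergents (p_i = a_i*p_{i-1} + p_{i-2}, q_i = a_i*q_{i-1} + q_{i-2} with p_{-2}=0, p_{-1}=1, q_{-2}=1, q_{-1}=0), until the denominator exceeds 23:
  i=0: a_0=1, p_0 = 1*1 + 0 = 1, q_0 = 1*0 + 1 = 1.
  i=1: a_1=1, p_1 = 1*1 + 1 = 2, q_1 = 1*1 + 0 = 1.
  i=2: a_2=13, p_2 = 13*2 + 1 = 27, q_2 = 13*1 + 1 = 14.
  i=3: a_3=1, p_3 = 1*27 + 2 = 29, q_3 = 1*14 + 1 = 15.
  i=4: a_4=1, p_4 = 1*29 + 27 = 56, q_4 = 1*15 + 14 = 29.
q_4 = 29 > 23, so the last convergent with denominator <= 23 is p_3/q_3 = 29/15.
The closest fraction with denominator <= 23 is either p_3/q_3 or the intermediate fraction (k*p_3 + p_2)/(k*q_3 + q_2) with the largest k >= 1 whose denominator stays <= 23; these approach x as k grows, and every other convergent or intermediate fraction in range is farther away.
Largest k: floor((23 - q_2)/q_3) = floor((23 - 14)/15) = 0.
Since k = 0, no intermediate fraction beyond p_3/q_3 has denominator <= 23, so the convergent 29/15 is the closest (its error is |365*15 - 29*189|/(189*15) = 6/2835).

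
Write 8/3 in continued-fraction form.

[2; 1, 2]

Run the Euclidean algorithm on 8 and 3; the successive quotients are the partial quotients a_0, a_1, ... (each step inverts the fractional part left over by the previous one):
  8 = 2*3 + 2, so a_0 = 2.
  3 = 1*2 + 1, so a_1 = 1.
  2 = 2*1 + 0, so a_2 = 2.
The remainder reaches 0 after 3 divisions, so the expansion has 3 partial quotients, read off in order.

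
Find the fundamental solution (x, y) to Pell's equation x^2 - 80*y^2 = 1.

(x, y) = (9, 1)

First expand sqrt(80) as a continued fraction. With x_i = (sqrt(80) + m_i)/d_i and (m_0, d_0) = (0, 1): a_0 = floor(sqrt(80)) = 8, since 8^2 = 64 <= 80 < 81 = 9^2.
Iterate m_{i+1} = d_i*a_i - m_i, d_{i+1} = (80 - m_{i+1}^2)/d_i, a_{i+1} = floor((a_0 + m_{i+1})/d_{i+1}):
  m_1 = 1*8 - 0 = 8, d_1 = (80 - 8^2)/1 = 16/1 = 16, a_1 = floor((8 + 8)/16) = 1.
  m_2 = 16*1 - 8 = 8, d_2 = (80 - 8^2)/16 = 16/16 = 1, a_2 = floor((8 + 8)/1) = 16.
  m_3 = 1*16 - 8 = 8, d_3 = (80 - 8^2)/1 = 16/1 = 16: (m_3, d_3) = (m_1, d_1) = (8, 16), so from here the quotients repeat a_1, a_2; the period length is 2.
So sqrt(80) = [8; (1, 16)] with period length k = 2.
k is even, so the fundamental solution of x^2 - 80y^2 = 1 is (p_{k-1}, q_{k-1}) = (p_1, q_1); compute convergents through index 1.
Convergents (p_i = a_i*p_{i-1} + p_{i-2}, q_i = a_i*q_{i-1} + q_{i-2} with p_{-2}=0, p_{-1}=1, q_{-2}=1, q_{-1}=0):
  i=0: a_0=8, p_0 = 8*1 + 0 = 8, q_0 = 8*0 + 1 = 1.
  i=1: a_1=1, p_1 = 1*8 + 1 = 9, q_1 = 1*1 + 0 = 1.
Check: 9^2 - 80*1^2 = 81 - 80 = 1, so (x, y) = (9, 1) solves the equation, and by the theorem it is the least positive solution.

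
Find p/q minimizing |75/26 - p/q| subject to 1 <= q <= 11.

26/9

Expand x = 75/26 as a continued fraction with the Euclidean algorithm:
  75 = 2*26 + 23, so a_0 = 2.
  26 = 1*23 + 3, so a_1 = 1.
  23 = 7*3 + 2, so a_2 = 7.
  3 = 1*2 + 1, so a_3 = 1.
  2 = 2*1 + 0, so a_4 = 2.
so x = [2; 1, 7, 1, 2].
Convergents (p_i = a_i*p_{i-1} + p_{i-2}, q_i = a_i*q_{i-1} + q_{i-2} with p_{-2}=0, p_{-1}=1, q_{-2}=1, q_{-1}=0), until the denominator exceeds 11:
  i=0: a_0=2, p_0 = 2*1 + 0 = 2, q_0 = 2*0 + 1 = 1.
  i=1: a_1=1, p_1 = 1*2 + 1 = 3, q_1 = 1*1 + 0 = 1.
  i=2: a_2=7, p_2 = 7*3 + 2 = 23, q_2 = 7*1 + 1 = 8.
  i=3: a_3=1, p_3 = 1*23 + 3 = 26, q_3 = 1*8 + 1 = 9.
  i=4: a_4=2, p_4 = 2*26 + 23 = 75, q_4 = 2*9 + 8 = 26.
q_4 = 26 > 11, so the last convergent with denominator <= 11 is p_3/q_3 = 26/9.
The closest fraction with denominator <= 11 is either p_3/q_3 or the intermediate fraction (k*p_3 + p_2)/(k*q_3 + q_2) with the largest k >= 1 whose denominator stays <= 11; these approach x as k grows, and every other convergent or intermediate fraction in range is farther away.
Largest k: floor((11 - q_2)/q_3) = floor((11 - 8)/9) = 0.
Since k = 0, no intermediate fraction beyond p_3/q_3 has denominator <= 11, so the convergent 26/9 is the closest (its error is |75*9 - 26*26|/(26*9) = 1/234).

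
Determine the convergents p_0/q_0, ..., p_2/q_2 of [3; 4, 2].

3/1, 13/4, 29/9

Using the convergent recurrence p_i = a_i*p_{i-1} + p_{i-2}, q_i = a_i*q_{i-1} + q_{i-2} with p_{-2}=0, p_{-1}=1, q_{-2}=1, q_{-1}=0:
  i=0: a_0=3, p_0 = 3*1 + 0 = 3, q_0 = 3*0 + 1 = 1.
  i=1: a_1=4, p_1 = 4*3 + 1 = 13, q_1 = 4*1 + 0 = 4.
  i=2: a_2=2, p_2 = 2*13 + 3 = 29, q_2 = 2*4 + 1 = 9.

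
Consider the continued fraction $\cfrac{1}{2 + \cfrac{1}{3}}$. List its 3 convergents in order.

0/1, 1/2, 3/7

Using the convergent recurrence p_i = a_i*p_{i-1} + p_{i-2}, q_i = a_i*q_{i-1} + q_{i-2} with p_{-2}=0, p_{-1}=1, q_{-2}=1, q_{-1}=0:
  i=0: a_0=0, p_0 = 0*1 + 0 = 0, q_0 = 0*0 + 1 = 1.
  i=1: a_1=2, p_1 = 2*0 + 1 = 1, q_1 = 2*1 + 0 = 2.
  i=2: a_2=3, p_2 = 3*1 + 0 = 3, q_2 = 3*2 + 1 = 7.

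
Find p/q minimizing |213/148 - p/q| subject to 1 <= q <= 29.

36/25

Expand x = 213/148 as a continued fraction with the Euclidean algorithm:
  213 = 1*148 + 65, so a_0 = 1.
  148 = 2*65 + 18, so a_1 = 2.
  65 = 3*18 + 11, so a_2 = 3.
  18 = 1*11 + 7, so a_3 = 1.
  11 = 1*7 + 4, so a_4 = 1.
  7 = 1*4 + 3, so a_5 = 1.
  4 = 1*3 + 1, so a_6 = 1.
  3 = 3*1 + 0, so a_7 = 3.
so x = [1; 2, 3, 1, 1, 1, 1, 3].
Convergents (p_i = a_i*p_{i-1} + p_{i-2}, q_i = a_i*q_{i-1} + q_{i-2} with p_{-2}=0, p_{-1}=1, q_{-2}=1, q_{-1}=0), until the denominator exceeds 29:
  i=0: a_0=1, p_0 = 1*1 + 0 = 1, q_0 = 1*0 + 1 = 1.
  i=1: a_1=2, p_1 = 2*1 + 1 = 3, q_1 = 2*1 + 0 = 2.
  i=2: a_2=3, p_2 = 3*3 + 1 = 10, q_2 = 3*2 + 1 = 7.
  i=3: a_3=1, p_3 = 1*10 + 3 = 13, q_3 = 1*7 + 2 = 9.
  i=4: a_4=1, p_4 = 1*13 + 10 = 23, q_4 = 1*9 + 7 = 16.
  i=5: a_5=1, p_5 = 1*23 + 13 = 36, q_5 = 1*16 + 9 = 25.
  i=6: a_6=1, p_6 = 1*36 + 23 = 59, q_6 = 1*25 + 16 = 41.
q_6 = 41 > 29, so the last convergent with denominator <= 29 is p_5/q_5 = 36/25.
The closest fraction with denominator <= 29 is either p_5/q_5 or the intermediate fraction (k*p_5 + p_4)/(k*q_5 + q_4) with the largest k >= 1 whose denominator stays <= 29; these approach x as k grows, and every other convergent or intermediate fraction in range is farther away.
Largest k: floor((29 - q_4)/q_5) = floor((29 - 16)/25) = 0.
Since k = 0, no intermediate fraction beyond p_5/q_5 has denominator <= 29, so the convergent 36/25 is the closest (its error is |213*25 - 36*148|/(148*25) = 3/3700).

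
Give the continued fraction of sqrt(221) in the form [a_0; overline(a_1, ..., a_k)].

Write x_i = (sqrt(221) + m_i)/d_i with (m_0, d_0) = (0, 1). a_0 = floor(sqrt(221)) = 14, since 14^2 = 196 <= 221 < 225 = 15^2.
Iterate m_{i+1} = d_i*a_i - m_i, d_{i+1} = (221 - m_{i+1}^2)/d_i, a_{i+1} = floor((a_0 + m_{i+1})/d_{i+1}):
  m_1 = 1*14 - 0 = 14, d_1 = (221 - 14^2)/1 = 25/1 = 25, a_1 = floor((14 + 14)/25) = 1.
  m_2 = 25*1 - 14 = 11, d_2 = (221 - 11^2)/25 = 100/25 = 4, a_2 = floor((14 + 11)/4) = 6.
  m_3 = 4*6 - 11 = 13, d_3 = (221 - 13^2)/4 = 52/4 = 13, a_3 = floor((14 + 13)/13) = 2.
  m_4 = 13*2 - 13 = 13, d_4 = (221 - 13^2)/13 = 52/13 = 4, a_4 = floor((14 + 13)/4) = 6.
  m_5 = 4*6 - 13 = 11, d_5 = (221 - 11^2)/4 = 100/4 = 25, a_5 = floor((14 + 11)/25) = 1.
  m_6 = 25*1 - 11 = 14, d_6 = (221 - 14^2)/25 = 25/25 = 1, a_6 = floor((14 + 14)/1) = 28.
  m_7 = 1*28 - 14 = 14, d_7 = (221 - 14^2)/1 = 25/1 = 25: (m_7, d_7) = (m_1, d_1) = (14, 25), so from here the quotients repeat a_1, ..., a_6; the period length is 6.
Hence the expansion of sqrt(221) is a_0 = 14 followed by the repeating block 1, 6, 2, 6, 1, 28 (period 6).

[14; overline(1, 6, 2, 6, 1, 28)]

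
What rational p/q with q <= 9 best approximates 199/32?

Expand x = 199/32 as a continued fraction with the Euclidean algorithm:
  199 = 6*32 + 7, so a_0 = 6.
  32 = 4*7 + 4, so a_1 = 4.
  7 = 1*4 + 3, so a_2 = 1.
  4 = 1*3 + 1, so a_3 = 1.
  3 = 3*1 + 0, so a_4 = 3.
so x = [6; 4, 1, 1, 3].
Convergents (p_i = a_i*p_{i-1} + p_{i-2}, q_i = a_i*q_{i-1} + q_{i-2} with p_{-2}=0, p_{-1}=1, q_{-2}=1, q_{-1}=0), until the denominator exceeds 9:
  i=0: a_0=6, p_0 = 6*1 + 0 = 6, q_0 = 6*0 + 1 = 1.
  i=1: a_1=4, p_1 = 4*6 + 1 = 25, q_1 = 4*1 + 0 = 4.
  i=2: a_2=1, p_2 = 1*25 + 6 = 31, q_2 = 1*4 + 1 = 5.
  i=3: a_3=1, p_3 = 1*31 + 25 = 56, q_3 = 1*5 + 4 = 9.
  i=4: a_4=3, p_4 = 3*56 + 31 = 199, q_4 = 3*9 + 5 = 32.
q_4 = 32 > 9, so the last convergent with denominator <= 9 is p_3/q_3 = 56/9.
The closest fraction with denominator <= 9 is either p_3/q_3 or the intermediate fraction (k*p_3 + p_2)/(k*q_3 + q_2) with the largest k >= 1 whose denominator stays <= 9; these approach x as k grows, and every other convergent or intermediate fraction in range is farther away.
Largest k: floor((9 - q_2)/q_3) = floor((9 - 5)/9) = 0.
Since k = 0, no intermediate fraction beyond p_3/q_3 has denominator <= 9, so the convergent 56/9 is the closest (its error is |199*9 - 56*32|/(32*9) = 1/288).

56/9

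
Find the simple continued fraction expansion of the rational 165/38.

[4; 2, 1, 12]

Run the Euclidean algorithm on 165 and 38; the successive quotients are the partial quotients a_0, a_1, ... (each step inverts the fractional part left over by the previous one):
  165 = 4*38 + 13, so a_0 = 4.
  38 = 2*13 + 12, so a_1 = 2.
  13 = 1*12 + 1, so a_2 = 1.
  12 = 12*1 + 0, so a_3 = 12.
The remainder reaches 0 after 4 divisions, so the expansion has 4 partial quotients, read off in order.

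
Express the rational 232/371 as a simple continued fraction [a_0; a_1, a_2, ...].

[0; 1, 1, 1, 2, 46]

Run the Euclidean algorithm on 232 and 371; the successive quotients are the partial quotients a_0, a_1, ... (each step inverts the fractional part left over by the previous one):
  232 = 0*371 + 232, so a_0 = 0.
  371 = 1*232 + 139, so a_1 = 1.
  232 = 1*139 + 93, so a_2 = 1.
  139 = 1*93 + 46, so a_3 = 1.
  93 = 2*46 + 1, so a_4 = 2.
  46 = 46*1 + 0, so a_5 = 46.
The remainder reaches 0 after 6 divisions, so the expansion has 6 partial quotients, read off in order.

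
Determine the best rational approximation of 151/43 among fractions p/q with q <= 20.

7/2

Expand x = 151/43 as a continued fraction with the Euclidean algorithm:
  151 = 3*43 + 22, so a_0 = 3.
  43 = 1*22 + 21, so a_1 = 1.
  22 = 1*21 + 1, so a_2 = 1.
  21 = 21*1 + 0, so a_3 = 21.
so x = [3; 1, 1, 21].
Convergents (p_i = a_i*p_{i-1} + p_{i-2}, q_i = a_i*q_{i-1} + q_{i-2} with p_{-2}=0, p_{-1}=1, q_{-2}=1, q_{-1}=0), until the denominator exceeds 20:
  i=0: a_0=3, p_0 = 3*1 + 0 = 3, q_0 = 3*0 + 1 = 1.
  i=1: a_1=1, p_1 = 1*3 + 1 = 4, q_1 = 1*1 + 0 = 1.
  i=2: a_2=1, p_2 = 1*4 + 3 = 7, q_2 = 1*1 + 1 = 2.
  i=3: a_3=21, p_3 = 21*7 + 4 = 151, q_3 = 21*2 + 1 = 43.
q_3 = 43 > 20, so the last convergent with denominator <= 20 is p_2/q_2 = 7/2.
The closest fraction with denominator <= 20 is either p_2/q_2 or the intermediate fraction (k*p_2 + p_1)/(k*q_2 + q_1) with the largest k >= 1 whose denominator stays <= 20; these approach x as k grows, and every other convergent or intermediate fraction in range is farther away.
Largest k: floor((20 - q_1)/q_2) = floor((20 - 1)/2) = 9.
That gives (9*7 + 4)/(9*2 + 1) = 67/19.
Compare the errors: |x - 7/2| = |151*2 - 7*43|/(43*2) = 1/86, and |x - 67/19| = |151*19 - 67*43|/(43*19) = 12/817.
Cross-multiplying, 1*817 = 817 < 1032 = 12*86, so 1/86 is smaller: the convergent 7/2 is closer to x than 67/19.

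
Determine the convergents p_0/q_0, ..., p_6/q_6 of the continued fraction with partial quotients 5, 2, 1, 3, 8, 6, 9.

Using the convergent recurrence p_i = a_i*p_{i-1} + p_{i-2}, q_i = a_i*q_{i-1} + q_{i-2} with p_{-2}=0, p_{-1}=1, q_{-2}=1, q_{-1}=0:
  i=0: a_0=5, p_0 = 5*1 + 0 = 5, q_0 = 5*0 + 1 = 1.
  i=1: a_1=2, p_1 = 2*5 + 1 = 11, q_1 = 2*1 + 0 = 2.
  i=2: a_2=1, p_2 = 1*11 + 5 = 16, q_2 = 1*2 + 1 = 3.
  i=3: a_3=3, p_3 = 3*16 + 11 = 59, q_3 = 3*3 + 2 = 11.
  i=4: a_4=8, p_4 = 8*59 + 16 = 488, q_4 = 8*11 + 3 = 91.
  i=5: a_5=6, p_5 = 6*488 + 59 = 2987, q_5 = 6*91 + 11 = 557.
  i=6: a_6=9, p_6 = 9*2987 + 488 = 27371, q_6 = 9*557 + 91 = 5104.

5/1, 11/2, 16/3, 59/11, 488/91, 2987/557, 27371/5104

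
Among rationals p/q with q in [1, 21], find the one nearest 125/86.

16/11

Expand x = 125/86 as a continued fraction with the Euclidean algorithm:
  125 = 1*86 + 39, so a_0 = 1.
  86 = 2*39 + 8, so a_1 = 2.
  39 = 4*8 + 7, so a_2 = 4.
  8 = 1*7 + 1, so a_3 = 1.
  7 = 7*1 + 0, so a_4 = 7.
so x = [1; 2, 4, 1, 7].
Convergents (p_i = a_i*p_{i-1} + p_{i-2}, q_i = a_i*q_{i-1} + q_{i-2} with p_{-2}=0, p_{-1}=1, q_{-2}=1, q_{-1}=0), until the denominator exceeds 21:
  i=0: a_0=1, p_0 = 1*1 + 0 = 1, q_0 = 1*0 + 1 = 1.
  i=1: a_1=2, p_1 = 2*1 + 1 = 3, q_1 = 2*1 + 0 = 2.
  i=2: a_2=4, p_2 = 4*3 + 1 = 13, q_2 = 4*2 + 1 = 9.
  i=3: a_3=1, p_3 = 1*13 + 3 = 16, q_3 = 1*9 + 2 = 11.
  i=4: a_4=7, p_4 = 7*16 + 13 = 125, q_4 = 7*11 + 9 = 86.
q_4 = 86 > 21, so the last convergent with denominator <= 21 is p_3/q_3 = 16/11.
The closest fraction with denominator <= 21 is either p_3/q_3 or the intermediate fraction (k*p_3 + p_2)/(k*q_3 + q_2) with the largest k >= 1 whose denominator stays <= 21; these approach x as k grows, and every other convergent or intermediate fraction in range is farther away.
Largest k: floor((21 - q_2)/q_3) = floor((21 - 9)/11) = 1.
That gives (1*16 + 13)/(1*11 + 9) = 29/20.
Compare the errors: |x - 16/11| = |125*11 - 16*86|/(86*11) = 1/946, and |x - 29/20| = |125*20 - 29*86|/(86*20) = 6/1720.
Cross-multiplying, 1*1720 = 1720 < 5676 = 6*946, so 1/946 is smaller: the convergent 16/11 is closer to x than 29/20.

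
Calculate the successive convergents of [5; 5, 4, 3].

Using the convergent recurrence p_i = a_i*p_{i-1} + p_{i-2}, q_i = a_i*q_{i-1} + q_{i-2} with p_{-2}=0, p_{-1}=1, q_{-2}=1, q_{-1}=0:
  i=0: a_0=5, p_0 = 5*1 + 0 = 5, q_0 = 5*0 + 1 = 1.
  i=1: a_1=5, p_1 = 5*5 + 1 = 26, q_1 = 5*1 + 0 = 5.
  i=2: a_2=4, p_2 = 4*26 + 5 = 109, q_2 = 4*5 + 1 = 21.
  i=3: a_3=3, p_3 = 3*109 + 26 = 353, q_3 = 3*21 + 5 = 68.

5/1, 26/5, 109/21, 353/68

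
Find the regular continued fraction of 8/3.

[2; 1, 2]

Run the Euclidean algorithm on 8 and 3; the successive quotients are the partial quotients a_0, a_1, ... (each step inverts the fractional part left over by the previous one):
  8 = 2*3 + 2, so a_0 = 2.
  3 = 1*2 + 1, so a_1 = 1.
  2 = 2*1 + 0, so a_2 = 2.
The remainder reaches 0 after 3 divisions, so the expansion has 3 partial quotients, read off in order.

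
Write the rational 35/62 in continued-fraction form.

[0; 1, 1, 3, 2, 1, 2]

Run the Euclidean algorithm on 35 and 62; the successive quotients are the partial quotients a_0, a_1, ... (each step inverts the fractional part left over by the previous one):
  35 = 0*62 + 35, so a_0 = 0.
  62 = 1*35 + 27, so a_1 = 1.
  35 = 1*27 + 8, so a_2 = 1.
  27 = 3*8 + 3, so a_3 = 3.
  8 = 2*3 + 2, so a_4 = 2.
  3 = 1*2 + 1, so a_5 = 1.
  2 = 2*1 + 0, so a_6 = 2.
The remainder reaches 0 after 7 divisions, so the expansion has 7 partial quotients, read off in order.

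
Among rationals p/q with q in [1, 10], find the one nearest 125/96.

Expand x = 125/96 as a continued fraction with the Euclidean algorithm:
  125 = 1*96 + 29, so a_0 = 1.
  96 = 3*29 + 9, so a_1 = 3.
  29 = 3*9 + 2, so a_2 = 3.
  9 = 4*2 + 1, so a_3 = 4.
  2 = 2*1 + 0, so a_4 = 2.
so x = [1; 3, 3, 4, 2].
Convergents (p_i = a_i*p_{i-1} + p_{i-2}, q_i = a_i*q_{i-1} + q_{i-2} with p_{-2}=0, p_{-1}=1, q_{-2}=1, q_{-1}=0), until the denominator exceeds 10:
  i=0: a_0=1, p_0 = 1*1 + 0 = 1, q_0 = 1*0 + 1 = 1.
  i=1: a_1=3, p_1 = 3*1 + 1 = 4, q_1 = 3*1 + 0 = 3.
  i=2: a_2=3, p_2 = 3*4 + 1 = 13, q_2 = 3*3 + 1 = 10.
  i=3: a_3=4, p_3 = 4*13 + 4 = 56, q_3 = 4*10 + 3 = 43.
q_3 = 43 > 10, so the last convergent with denominator <= 10 is p_2/q_2 = 13/10.
The closest fraction with denominator <= 10 is either p_2/q_2 or the intermediate fraction (k*p_2 + p_1)/(k*q_2 + q_1) with the largest k >= 1 whose denominator stays <= 10; these approach x as k grows, and every other convergent or intermediate fraction in range is farther away.
Largest k: floor((10 - q_1)/q_2) = floor((10 - 3)/10) = 0.
Since k = 0, no intermediate fraction beyond p_2/q_2 has denominator <= 10, so the convergent 13/10 is the closest (its error is |125*10 - 13*96|/(96*10) = 2/960).

13/10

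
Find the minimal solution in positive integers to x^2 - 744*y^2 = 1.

(x, y) = (7501, 275)

First expand sqrt(744) as a continued fraction. With x_i = (sqrt(744) + m_i)/d_i and (m_0, d_0) = (0, 1): a_0 = floor(sqrt(744)) = 27, since 27^2 = 729 <= 744 < 784 = 28^2.
Iterate m_{i+1} = d_i*a_i - m_i, d_{i+1} = (744 - m_{i+1}^2)/d_i, a_{i+1} = floor((a_0 + m_{i+1})/d_{i+1}):
  m_1 = 1*27 - 0 = 27, d_1 = (744 - 27^2)/1 = 15/1 = 15, a_1 = floor((27 + 27)/15) = 3.
  m_2 = 15*3 - 27 = 18, d_2 = (744 - 18^2)/15 = 420/15 = 28, a_2 = floor((27 + 18)/28) = 1.
  m_3 = 28*1 - 18 = 10, d_3 = (744 - 10^2)/28 = 644/28 = 23, a_3 = floor((27 + 10)/23) = 1.
  m_4 = 23*1 - 10 = 13, d_4 = (744 - 13^2)/23 = 575/23 = 25, a_4 = floor((27 + 13)/25) = 1.
  m_5 = 25*1 - 13 = 12, d_5 = (744 - 12^2)/25 = 600/25 = 24, a_5 = floor((27 + 12)/24) = 1.
  m_6 = 24*1 - 12 = 12, d_6 = (744 - 12^2)/24 = 600/24 = 25, a_6 = floor((27 + 12)/25) = 1.
  m_7 = 25*1 - 12 = 13, d_7 = (744 - 13^2)/25 = 575/25 = 23, a_7 = floor((27 + 13)/23) = 1.
  m_8 = 23*1 - 13 = 10, d_8 = (744 - 10^2)/23 = 644/23 = 28, a_8 = floor((27 + 10)/28) = 1.
  m_9 = 28*1 - 10 = 18, d_9 = (744 - 18^2)/28 = 420/28 = 15, a_9 = floor((27 + 18)/15) = 3.
  m_10 = 15*3 - 18 = 27, d_10 = (744 - 27^2)/15 = 15/15 = 1, a_10 = floor((27 + 27)/1) = 54.
  m_11 = 1*54 - 27 = 27, d_11 = (744 - 27^2)/1 = 15/1 = 15: (m_11, d_11) = (m_1, d_1) = (27, 15), so from here the quotients repeat a_1, ..., a_10; the period length is 10.
So sqrt(744) = [27; (3, 1, 1, 1, 1, 1, 1, 1, 3, 54)] with period length k = 10.
k is even, so the fundamental solution of x^2 - 744y^2 = 1 is (p_{k-1}, q_{k-1}) = (p_9, q_9); compute convergents through index 9.
Convergents (p_i = a_i*p_{i-1} + p_{i-2}, q_i = a_i*q_{i-1} + q_{i-2} with p_{-2}=0, p_{-1}=1, q_{-2}=1, q_{-1}=0):
  i=0: a_0=27, p_0 = 27*1 + 0 = 27, q_0 = 27*0 + 1 = 1.
  i=1: a_1=3, p_1 = 3*27 + 1 = 82, q_1 = 3*1 + 0 = 3.
  i=2: a_2=1, p_2 = 1*82 + 27 = 109, q_2 = 1*3 + 1 = 4.
  i=3: a_3=1, p_3 = 1*109 + 82 = 191, q_3 = 1*4 + 3 = 7.
  i=4: a_4=1, p_4 = 1*191 + 109 = 300, q_4 = 1*7 + 4 = 11.
  i=5: a_5=1, p_5 = 1*300 + 191 = 491, q_5 = 1*11 + 7 = 18.
  i=6: a_6=1, p_6 = 1*491 + 300 = 791, q_6 = 1*18 + 11 = 29.
  i=7: a_7=1, p_7 = 1*791 + 491 = 1282, q_7 = 1*29 + 18 = 47.
  i=8: a_8=1, p_8 = 1*1282 + 791 = 2073, q_8 = 1*47 + 29 = 76.
  i=9: a_9=3, p_9 = 3*2073 + 1282 = 7501, q_9 = 3*76 + 47 = 275.
Check: 7501^2 - 744*275^2 = 56265001 - 56265000 = 1, so (x, y) = (7501, 275) solves the equation, and by the theorem it is the least positive solution.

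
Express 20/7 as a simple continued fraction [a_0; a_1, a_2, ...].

[2; 1, 6]

Run the Euclidean algorithm on 20 and 7; the successive quotients are the partial quotients a_0, a_1, ... (each step inverts the fractional part left over by the previous one):
  20 = 2*7 + 6, so a_0 = 2.
  7 = 1*6 + 1, so a_1 = 1.
  6 = 6*1 + 0, so a_2 = 6.
The remainder reaches 0 after 3 divisions, so the expansion has 3 partial quotients, read off in order.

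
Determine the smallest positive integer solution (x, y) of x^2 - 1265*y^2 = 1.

First expand sqrt(1265) as a continued fraction. With x_i = (sqrt(1265) + m_i)/d_i and (m_0, d_0) = (0, 1): a_0 = floor(sqrt(1265)) = 35, since 35^2 = 1225 <= 1265 < 1296 = 36^2.
Iterate m_{i+1} = d_i*a_i - m_i, d_{i+1} = (1265 - m_{i+1}^2)/d_i, a_{i+1} = floor((a_0 + m_{i+1})/d_{i+1}):
  m_1 = 1*35 - 0 = 35, d_1 = (1265 - 35^2)/1 = 40/1 = 40, a_1 = floor((35 + 35)/40) = 1.
  m_2 = 40*1 - 35 = 5, d_2 = (1265 - 5^2)/40 = 1240/40 = 31, a_2 = floor((35 + 5)/31) = 1.
  m_3 = 31*1 - 5 = 26, d_3 = (1265 - 26^2)/31 = 589/31 = 19, a_3 = floor((35 + 26)/19) = 3.
  m_4 = 19*3 - 26 = 31, d_4 = (1265 - 31^2)/19 = 304/19 = 16, a_4 = floor((35 + 31)/16) = 4.
  m_5 = 16*4 - 31 = 33, d_5 = (1265 - 33^2)/16 = 176/16 = 11, a_5 = floor((35 + 33)/11) = 6.
  m_6 = 11*6 - 33 = 33, d_6 = (1265 - 33^2)/11 = 176/11 = 16, a_6 = floor((35 + 33)/16) = 4.
  m_7 = 16*4 - 33 = 31, d_7 = (1265 - 31^2)/16 = 304/16 = 19, a_7 = floor((35 + 31)/19) = 3.
  m_8 = 19*3 - 31 = 26, d_8 = (1265 - 26^2)/19 = 589/19 = 31, a_8 = floor((35 + 26)/31) = 1.
  m_9 = 31*1 - 26 = 5, d_9 = (1265 - 5^2)/31 = 1240/31 = 40, a_9 = floor((35 + 5)/40) = 1.
  m_10 = 40*1 - 5 = 35, d_10 = (1265 - 35^2)/40 = 40/40 = 1, a_10 = floor((35 + 35)/1) = 70.
  m_11 = 1*70 - 35 = 35, d_11 = (1265 - 35^2)/1 = 40/1 = 40: (m_11, d_11) = (m_1, d_1) = (35, 40), so from here the quotients repeat a_1, ..., a_10; the period length is 10.
So sqrt(1265) = [35; (1, 1, 3, 4, 6, 4, 3, 1, 1, 70)] with period length k = 10.
k is even, so the fundamental solution of x^2 - 1265y^2 = 1 is (p_{k-1}, q_{k-1}) = (p_9, q_9); compute convergents through index 9.
Convergents (p_i = a_i*p_{i-1} + p_{i-2}, q_i = a_i*q_{i-1} + q_{i-2} with p_{-2}=0, p_{-1}=1, q_{-2}=1, q_{-1}=0):
  i=0: a_0=35, p_0 = 35*1 + 0 = 35, q_0 = 35*0 + 1 = 1.
  i=1: a_1=1, p_1 = 1*35 + 1 = 36, q_1 = 1*1 + 0 = 1.
  i=2: a_2=1, p_2 = 1*36 + 35 = 71, q_2 = 1*1 + 1 = 2.
  i=3: a_3=3, p_3 = 3*71 + 36 = 249, q_3 = 3*2 + 1 = 7.
  i=4: a_4=4, p_4 = 4*249 + 71 = 1067, q_4 = 4*7 + 2 = 30.
  i=5: a_5=6, p_5 = 6*1067 + 249 = 6651, q_5 = 6*30 + 7 = 187.
  i=6: a_6=4, p_6 = 4*6651 + 1067 = 27671, q_6 = 4*187 + 30 = 778.
  i=7: a_7=3, p_7 = 3*27671 + 6651 = 89664, q_7 = 3*778 + 187 = 2521.
  i=8: a_8=1, p_8 = 1*89664 + 27671 = 117335, q_8 = 1*2521 + 778 = 3299.
  i=9: a_9=1, p_9 = 1*117335 + 89664 = 206999, q_9 = 1*3299 + 2521 = 5820.
Check: 206999^2 - 1265*5820^2 = 42848586001 - 42848586000 = 1, so (x, y) = (206999, 5820) solves the equation, and by the theorem it is the least positive solution.

(x, y) = (206999, 5820)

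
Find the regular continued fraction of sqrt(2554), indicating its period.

[50; (1, 1, 6, 4, 4, 6, 1, 1, 100)]

Write x_i = (sqrt(2554) + m_i)/d_i with (m_0, d_0) = (0, 1). a_0 = floor(sqrt(2554)) = 50, since 50^2 = 2500 <= 2554 < 2601 = 51^2.
Iterate m_{i+1} = d_i*a_i - m_i, d_{i+1} = (2554 - m_{i+1}^2)/d_i, a_{i+1} = floor((a_0 + m_{i+1})/d_{i+1}):
  m_1 = 1*50 - 0 = 50, d_1 = (2554 - 50^2)/1 = 54/1 = 54, a_1 = floor((50 + 50)/54) = 1.
  m_2 = 54*1 - 50 = 4, d_2 = (2554 - 4^2)/54 = 2538/54 = 47, a_2 = floor((50 + 4)/47) = 1.
  m_3 = 47*1 - 4 = 43, d_3 = (2554 - 43^2)/47 = 705/47 = 15, a_3 = floor((50 + 43)/15) = 6.
  m_4 = 15*6 - 43 = 47, d_4 = (2554 - 47^2)/15 = 345/15 = 23, a_4 = floor((50 + 47)/23) = 4.
  m_5 = 23*4 - 47 = 45, d_5 = (2554 - 45^2)/23 = 529/23 = 23, a_5 = floor((50 + 45)/23) = 4.
  m_6 = 23*4 - 45 = 47, d_6 = (2554 - 47^2)/23 = 345/23 = 15, a_6 = floor((50 + 47)/15) = 6.
  m_7 = 15*6 - 47 = 43, d_7 = (2554 - 43^2)/15 = 705/15 = 47, a_7 = floor((50 + 43)/47) = 1.
  m_8 = 47*1 - 43 = 4, d_8 = (2554 - 4^2)/47 = 2538/47 = 54, a_8 = floor((50 + 4)/54) = 1.
  m_9 = 54*1 - 4 = 50, d_9 = (2554 - 50^2)/54 = 54/54 = 1, a_9 = floor((50 + 50)/1) = 100.
  m_10 = 1*100 - 50 = 50, d_10 = (2554 - 50^2)/1 = 54/1 = 54: (m_10, d_10) = (m_1, d_1) = (50, 54), so from here the quotients repeat a_1, ..., a_9; the period length is 9.
Hence the expansion of sqrt(2554) is a_0 = 50 followed by the repeating block 1, 1, 6, 4, 4, 6, 1, 1, 100 (period 9).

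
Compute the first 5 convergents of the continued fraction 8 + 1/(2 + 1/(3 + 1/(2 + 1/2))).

Using the convergent recurrence p_i = a_i*p_{i-1} + p_{i-2}, q_i = a_i*q_{i-1} + q_{i-2} with p_{-2}=0, p_{-1}=1, q_{-2}=1, q_{-1}=0:
  i=0: a_0=8, p_0 = 8*1 + 0 = 8, q_0 = 8*0 + 1 = 1.
  i=1: a_1=2, p_1 = 2*8 + 1 = 17, q_1 = 2*1 + 0 = 2.
  i=2: a_2=3, p_2 = 3*17 + 8 = 59, q_2 = 3*2 + 1 = 7.
  i=3: a_3=2, p_3 = 2*59 + 17 = 135, q_3 = 2*7 + 2 = 16.
  i=4: a_4=2, p_4 = 2*135 + 59 = 329, q_4 = 2*16 + 7 = 39.

8/1, 17/2, 59/7, 135/16, 329/39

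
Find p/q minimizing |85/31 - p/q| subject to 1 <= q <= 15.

11/4

Expand x = 85/31 as a continued fraction with the Euclidean algorithm:
  85 = 2*31 + 23, so a_0 = 2.
  31 = 1*23 + 8, so a_1 = 1.
  23 = 2*8 + 7, so a_2 = 2.
  8 = 1*7 + 1, so a_3 = 1.
  7 = 7*1 + 0, so a_4 = 7.
so x = [2; 1, 2, 1, 7].
Convergents (p_i = a_i*p_{i-1} + p_{i-2}, q_i = a_i*q_{i-1} + q_{i-2} with p_{-2}=0, p_{-1}=1, q_{-2}=1, q_{-1}=0), until the denominator exceeds 15:
  i=0: a_0=2, p_0 = 2*1 + 0 = 2, q_0 = 2*0 + 1 = 1.
  i=1: a_1=1, p_1 = 1*2 + 1 = 3, q_1 = 1*1 + 0 = 1.
  i=2: a_2=2, p_2 = 2*3 + 2 = 8, q_2 = 2*1 + 1 = 3.
  i=3: a_3=1, p_3 = 1*8 + 3 = 11, q_3 = 1*3 + 1 = 4.
  i=4: a_4=7, p_4 = 7*11 + 8 = 85, q_4 = 7*4 + 3 = 31.
q_4 = 31 > 15, so the last convergent with denominator <= 15 is p_3/q_3 = 11/4.
The closest fraction with denominator <= 15 is either p_3/q_3 or the intermediate fraction (k*p_3 + p_2)/(k*q_3 + q_2) with the largest k >= 1 whose denominator stays <= 15; these approach x as k grows, and every other convergent or intermediate fraction in range is farther away.
Largest k: floor((15 - q_2)/q_3) = floor((15 - 3)/4) = 3.
That gives (3*11 + 8)/(3*4 + 3) = 41/15.
Compare the errors: |x - 11/4| = |85*4 - 11*31|/(31*4) = 1/124, and |x - 41/15| = |85*15 - 41*31|/(31*15) = 4/465.
Cross-multiplying, 1*465 = 465 < 496 = 4*124, so 1/124 is smaller: the convergent 11/4 is closer to x than 41/15.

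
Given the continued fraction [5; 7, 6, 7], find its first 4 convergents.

Using the convergent recurrence p_i = a_i*p_{i-1} + p_{i-2}, q_i = a_i*q_{i-1} + q_{i-2} with p_{-2}=0, p_{-1}=1, q_{-2}=1, q_{-1}=0:
  i=0: a_0=5, p_0 = 5*1 + 0 = 5, q_0 = 5*0 + 1 = 1.
  i=1: a_1=7, p_1 = 7*5 + 1 = 36, q_1 = 7*1 + 0 = 7.
  i=2: a_2=6, p_2 = 6*36 + 5 = 221, q_2 = 6*7 + 1 = 43.
  i=3: a_3=7, p_3 = 7*221 + 36 = 1583, q_3 = 7*43 + 7 = 308.

5/1, 36/7, 221/43, 1583/308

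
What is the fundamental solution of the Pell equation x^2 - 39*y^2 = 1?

First expand sqrt(39) as a continued fraction. With x_i = (sqrt(39) + m_i)/d_i and (m_0, d_0) = (0, 1): a_0 = floor(sqrt(39)) = 6, since 6^2 = 36 <= 39 < 49 = 7^2.
Iterate m_{i+1} = d_i*a_i - m_i, d_{i+1} = (39 - m_{i+1}^2)/d_i, a_{i+1} = floor((a_0 + m_{i+1})/d_{i+1}):
  m_1 = 1*6 - 0 = 6, d_1 = (39 - 6^2)/1 = 3/1 = 3, a_1 = floor((6 + 6)/3) = 4.
  m_2 = 3*4 - 6 = 6, d_2 = (39 - 6^2)/3 = 3/3 = 1, a_2 = floor((6 + 6)/1) = 12.
  m_3 = 1*12 - 6 = 6, d_3 = (39 - 6^2)/1 = 3/1 = 3: (m_3, d_3) = (m_1, d_1) = (6, 3), so from here the quotients repeat a_1, a_2; the period length is 2.
So sqrt(39) = [6; (4, 12)] with period length k = 2.
k is even, so the fundamental solution of x^2 - 39y^2 = 1 is (p_{k-1}, q_{k-1}) = (p_1, q_1); compute convergents through index 1.
Convergents (p_i = a_i*p_{i-1} + p_{i-2}, q_i = a_i*q_{i-1} + q_{i-2} with p_{-2}=0, p_{-1}=1, q_{-2}=1, q_{-1}=0):
  i=0: a_0=6, p_0 = 6*1 + 0 = 6, q_0 = 6*0 + 1 = 1.
  i=1: a_1=4, p_1 = 4*6 + 1 = 25, q_1 = 4*1 + 0 = 4.
Check: 25^2 - 39*4^2 = 625 - 624 = 1, so (x, y) = (25, 4) solves the equation, and by the theorem it is the least positive solution.

(x, y) = (25, 4)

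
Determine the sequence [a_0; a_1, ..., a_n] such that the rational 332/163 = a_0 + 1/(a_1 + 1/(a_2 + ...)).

[2; 27, 6]

Run the Euclidean algorithm on 332 and 163; the successive quotients are the partial quotients a_0, a_1, ... (each step inverts the fractional part left over by the previous one):
  332 = 2*163 + 6, so a_0 = 2.
  163 = 27*6 + 1, so a_1 = 27.
  6 = 6*1 + 0, so a_2 = 6.
The remainder reaches 0 after 3 divisions, so the expansion has 3 partial quotients, read off in order.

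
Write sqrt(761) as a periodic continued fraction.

Write x_i = (sqrt(761) + m_i)/d_i with (m_0, d_0) = (0, 1). a_0 = floor(sqrt(761)) = 27, since 27^2 = 729 <= 761 < 784 = 28^2.
Iterate m_{i+1} = d_i*a_i - m_i, d_{i+1} = (761 - m_{i+1}^2)/d_i, a_{i+1} = floor((a_0 + m_{i+1})/d_{i+1}):
  m_1 = 1*27 - 0 = 27, d_1 = (761 - 27^2)/1 = 32/1 = 32, a_1 = floor((27 + 27)/32) = 1.
  m_2 = 32*1 - 27 = 5, d_2 = (761 - 5^2)/32 = 736/32 = 23, a_2 = floor((27 + 5)/23) = 1.
  m_3 = 23*1 - 5 = 18, d_3 = (761 - 18^2)/23 = 437/23 = 19, a_3 = floor((27 + 18)/19) = 2.
  m_4 = 19*2 - 18 = 20, d_4 = (761 - 20^2)/19 = 361/19 = 19, a_4 = floor((27 + 20)/19) = 2.
  m_5 = 19*2 - 20 = 18, d_5 = (761 - 18^2)/19 = 437/19 = 23, a_5 = floor((27 + 18)/23) = 1.
  m_6 = 23*1 - 18 = 5, d_6 = (761 - 5^2)/23 = 736/23 = 32, a_6 = floor((27 + 5)/32) = 1.
  m_7 = 32*1 - 5 = 27, d_7 = (761 - 27^2)/32 = 32/32 = 1, a_7 = floor((27 + 27)/1) = 54.
  m_8 = 1*54 - 27 = 27, d_8 = (761 - 27^2)/1 = 32/1 = 32: (m_8, d_8) = (m_1, d_1) = (27, 32), so from here the quotients repeat a_1, ..., a_7; the period length is 7.
Hence the expansion of sqrt(761) is a_0 = 27 followed by the repeating block 1, 1, 2, 2, 1, 1, 54 (period 7).

[27; (1, 1, 2, 2, 1, 1, 54)]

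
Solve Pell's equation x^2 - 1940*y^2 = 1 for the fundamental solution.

First expand sqrt(1940) as a continued fraction. With x_i = (sqrt(1940) + m_i)/d_i and (m_0, d_0) = (0, 1): a_0 = floor(sqrt(1940)) = 44, since 44^2 = 1936 <= 1940 < 2025 = 45^2.
Iterate m_{i+1} = d_i*a_i - m_i, d_{i+1} = (1940 - m_{i+1}^2)/d_i, a_{i+1} = floor((a_0 + m_{i+1})/d_{i+1}):
  m_1 = 1*44 - 0 = 44, d_1 = (1940 - 44^2)/1 = 4/1 = 4, a_1 = floor((44 + 44)/4) = 22.
  m_2 = 4*22 - 44 = 44, d_2 = (1940 - 44^2)/4 = 4/4 = 1, a_2 = floor((44 + 44)/1) = 88.
  m_3 = 1*88 - 44 = 44, d_3 = (1940 - 44^2)/1 = 4/1 = 4: (m_3, d_3) = (m_1, d_1) = (44, 4), so from here the quotients repeat a_1, a_2; the period length is 2.
So sqrt(1940) = [44; (22, 88)] with period length k = 2.
k is even, so the fundamental solution of x^2 - 1940y^2 = 1 is (p_{k-1}, q_{k-1}) = (p_1, q_1); compute convergents through index 1.
Convergents (p_i = a_i*p_{i-1} + p_{i-2}, q_i = a_i*q_{i-1} + q_{i-2} with p_{-2}=0, p_{-1}=1, q_{-2}=1, q_{-1}=0):
  i=0: a_0=44, p_0 = 44*1 + 0 = 44, q_0 = 44*0 + 1 = 1.
  i=1: a_1=22, p_1 = 22*44 + 1 = 969, q_1 = 22*1 + 0 = 22.
Check: 969^2 - 1940*22^2 = 938961 - 938960 = 1, so (x, y) = (969, 22) solves the equation, and by the theorem it is the least positive solution.

(x, y) = (969, 22)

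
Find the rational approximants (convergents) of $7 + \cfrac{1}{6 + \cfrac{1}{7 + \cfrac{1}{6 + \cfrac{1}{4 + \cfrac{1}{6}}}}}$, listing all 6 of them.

Using the convergent recurrence p_i = a_i*p_{i-1} + p_{i-2}, q_i = a_i*q_{i-1} + q_{i-2} with p_{-2}=0, p_{-1}=1, q_{-2}=1, q_{-1}=0:
  i=0: a_0=7, p_0 = 7*1 + 0 = 7, q_0 = 7*0 + 1 = 1.
  i=1: a_1=6, p_1 = 6*7 + 1 = 43, q_1 = 6*1 + 0 = 6.
  i=2: a_2=7, p_2 = 7*43 + 7 = 308, q_2 = 7*6 + 1 = 43.
  i=3: a_3=6, p_3 = 6*308 + 43 = 1891, q_3 = 6*43 + 6 = 264.
  i=4: a_4=4, p_4 = 4*1891 + 308 = 7872, q_4 = 4*264 + 43 = 1099.
  i=5: a_5=6, p_5 = 6*7872 + 1891 = 49123, q_5 = 6*1099 + 264 = 6858.

7/1, 43/6, 308/43, 1891/264, 7872/1099, 49123/6858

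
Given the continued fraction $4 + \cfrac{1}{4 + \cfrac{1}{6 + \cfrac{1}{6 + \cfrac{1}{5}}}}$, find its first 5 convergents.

4/1, 17/4, 106/25, 653/154, 3371/795

Using the convergent recurrence p_i = a_i*p_{i-1} + p_{i-2}, q_i = a_i*q_{i-1} + q_{i-2} with p_{-2}=0, p_{-1}=1, q_{-2}=1, q_{-1}=0:
  i=0: a_0=4, p_0 = 4*1 + 0 = 4, q_0 = 4*0 + 1 = 1.
  i=1: a_1=4, p_1 = 4*4 + 1 = 17, q_1 = 4*1 + 0 = 4.
  i=2: a_2=6, p_2 = 6*17 + 4 = 106, q_2 = 6*4 + 1 = 25.
  i=3: a_3=6, p_3 = 6*106 + 17 = 653, q_3 = 6*25 + 4 = 154.
  i=4: a_4=5, p_4 = 5*653 + 106 = 3371, q_4 = 5*154 + 25 = 795.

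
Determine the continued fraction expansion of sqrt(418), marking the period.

Write x_i = (sqrt(418) + m_i)/d_i with (m_0, d_0) = (0, 1). a_0 = floor(sqrt(418)) = 20, since 20^2 = 400 <= 418 < 441 = 21^2.
Iterate m_{i+1} = d_i*a_i - m_i, d_{i+1} = (418 - m_{i+1}^2)/d_i, a_{i+1} = floor((a_0 + m_{i+1})/d_{i+1}):
  m_1 = 1*20 - 0 = 20, d_1 = (418 - 20^2)/1 = 18/1 = 18, a_1 = floor((20 + 20)/18) = 2.
  m_2 = 18*2 - 20 = 16, d_2 = (418 - 16^2)/18 = 162/18 = 9, a_2 = floor((20 + 16)/9) = 4.
  m_3 = 9*4 - 16 = 20, d_3 = (418 - 20^2)/9 = 18/9 = 2, a_3 = floor((20 + 20)/2) = 20.
  m_4 = 2*20 - 20 = 20, d_4 = (418 - 20^2)/2 = 18/2 = 9, a_4 = floor((20 + 20)/9) = 4.
  m_5 = 9*4 - 20 = 16, d_5 = (418 - 16^2)/9 = 162/9 = 18, a_5 = floor((20 + 16)/18) = 2.
  m_6 = 18*2 - 16 = 20, d_6 = (418 - 20^2)/18 = 18/18 = 1, a_6 = floor((20 + 20)/1) = 40.
  m_7 = 1*40 - 20 = 20, d_7 = (418 - 20^2)/1 = 18/1 = 18: (m_7, d_7) = (m_1, d_1) = (20, 18), so from here the quotients repeat a_1, ..., a_6; the period length is 6.
Hence the expansion of sqrt(418) is a_0 = 20 followed by the repeating block 2, 4, 20, 4, 2, 40 (period 6).

[20; (2, 4, 20, 4, 2, 40)]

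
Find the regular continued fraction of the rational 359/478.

Run the Euclidean algorithm on 359 and 478; the successive quotients are the partial quotients a_0, a_1, ... (each step inverts the fractional part left over by the previous one):
  359 = 0*478 + 359, so a_0 = 0.
  478 = 1*359 + 119, so a_1 = 1.
  359 = 3*119 + 2, so a_2 = 3.
  119 = 59*2 + 1, so a_3 = 59.
  2 = 2*1 + 0, so a_4 = 2.
The remainder reaches 0 after 5 divisions, so the expansion has 5 partial quotients, read off in order.

[0; 1, 3, 59, 2]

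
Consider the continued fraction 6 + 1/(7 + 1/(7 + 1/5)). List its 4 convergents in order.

Using the convergent recurrence p_i = a_i*p_{i-1} + p_{i-2}, q_i = a_i*q_{i-1} + q_{i-2} with p_{-2}=0, p_{-1}=1, q_{-2}=1, q_{-1}=0:
  i=0: a_0=6, p_0 = 6*1 + 0 = 6, q_0 = 6*0 + 1 = 1.
  i=1: a_1=7, p_1 = 7*6 + 1 = 43, q_1 = 7*1 + 0 = 7.
  i=2: a_2=7, p_2 = 7*43 + 6 = 307, q_2 = 7*7 + 1 = 50.
  i=3: a_3=5, p_3 = 5*307 + 43 = 1578, q_3 = 5*50 + 7 = 257.

6/1, 43/7, 307/50, 1578/257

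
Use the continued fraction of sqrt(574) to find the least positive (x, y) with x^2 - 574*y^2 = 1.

First expand sqrt(574) as a continued fraction. With x_i = (sqrt(574) + m_i)/d_i and (m_0, d_0) = (0, 1): a_0 = floor(sqrt(574)) = 23, since 23^2 = 529 <= 574 < 576 = 24^2.
Iterate m_{i+1} = d_i*a_i - m_i, d_{i+1} = (574 - m_{i+1}^2)/d_i, a_{i+1} = floor((a_0 + m_{i+1})/d_{i+1}):
  m_1 = 1*23 - 0 = 23, d_1 = (574 - 23^2)/1 = 45/1 = 45, a_1 = floor((23 + 23)/45) = 1.
  m_2 = 45*1 - 23 = 22, d_2 = (574 - 22^2)/45 = 90/45 = 2, a_2 = floor((23 + 22)/2) = 22.
  m_3 = 2*22 - 22 = 22, d_3 = (574 - 22^2)/2 = 90/2 = 45, a_3 = floor((23 + 22)/45) = 1.
  m_4 = 45*1 - 22 = 23, d_4 = (574 - 23^2)/45 = 45/45 = 1, a_4 = floor((23 + 23)/1) = 46.
  m_5 = 1*46 - 23 = 23, d_5 = (574 - 23^2)/1 = 45/1 = 45: (m_5, d_5) = (m_1, d_1) = (23, 45), so from here the quotients repeat a_1, ..., a_4; the period length is 4.
So sqrt(574) = [23; (1, 22, 1, 46)] with period length k = 4.
k is even, so the fundamental solution of x^2 - 574y^2 = 1 is (p_{k-1}, q_{k-1}) = (p_3, q_3); compute convergents through index 3.
Convergents (p_i = a_i*p_{i-1} + p_{i-2}, q_i = a_i*q_{i-1} + q_{i-2} with p_{-2}=0, p_{-1}=1, q_{-2}=1, q_{-1}=0):
  i=0: a_0=23, p_0 = 23*1 + 0 = 23, q_0 = 23*0 + 1 = 1.
  i=1: a_1=1, p_1 = 1*23 + 1 = 24, q_1 = 1*1 + 0 = 1.
  i=2: a_2=22, p_2 = 22*24 + 23 = 551, q_2 = 22*1 + 1 = 23.
  i=3: a_3=1, p_3 = 1*551 + 24 = 575, q_3 = 1*23 + 1 = 24.
Check: 575^2 - 574*24^2 = 330625 - 330624 = 1, so (x, y) = (575, 24) solves the equation, and by the theorem it is the least positive solution.

(x, y) = (575, 24)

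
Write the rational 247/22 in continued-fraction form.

[11; 4, 2, 2]

Run the Euclidean algorithm on 247 and 22; the successive quotients are the partial quotients a_0, a_1, ... (each step inverts the fractional part left over by the previous one):
  247 = 11*22 + 5, so a_0 = 11.
  22 = 4*5 + 2, so a_1 = 4.
  5 = 2*2 + 1, so a_2 = 2.
  2 = 2*1 + 0, so a_3 = 2.
The remainder reaches 0 after 4 divisions, so the expansion has 4 partial quotients, read off in order.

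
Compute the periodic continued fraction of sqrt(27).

Write x_i = (sqrt(27) + m_i)/d_i with (m_0, d_0) = (0, 1). a_0 = floor(sqrt(27)) = 5, since 5^2 = 25 <= 27 < 36 = 6^2.
Iterate m_{i+1} = d_i*a_i - m_i, d_{i+1} = (27 - m_{i+1}^2)/d_i, a_{i+1} = floor((a_0 + m_{i+1})/d_{i+1}):
  m_1 = 1*5 - 0 = 5, d_1 = (27 - 5^2)/1 = 2/1 = 2, a_1 = floor((5 + 5)/2) = 5.
  m_2 = 2*5 - 5 = 5, d_2 = (27 - 5^2)/2 = 2/2 = 1, a_2 = floor((5 + 5)/1) = 10.
  m_3 = 1*10 - 5 = 5, d_3 = (27 - 5^2)/1 = 2/1 = 2: (m_3, d_3) = (m_1, d_1) = (5, 2), so from here the quotients repeat a_1, a_2; the period length is 2.
Hence the expansion of sqrt(27) is a_0 = 5 followed by the repeating block 5, 10 (period 2).

[5; (5, 10)]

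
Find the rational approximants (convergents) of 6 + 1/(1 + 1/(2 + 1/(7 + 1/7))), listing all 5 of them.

Using the convergent recurrence p_i = a_i*p_{i-1} + p_{i-2}, q_i = a_i*q_{i-1} + q_{i-2} with p_{-2}=0, p_{-1}=1, q_{-2}=1, q_{-1}=0:
  i=0: a_0=6, p_0 = 6*1 + 0 = 6, q_0 = 6*0 + 1 = 1.
  i=1: a_1=1, p_1 = 1*6 + 1 = 7, q_1 = 1*1 + 0 = 1.
  i=2: a_2=2, p_2 = 2*7 + 6 = 20, q_2 = 2*1 + 1 = 3.
  i=3: a_3=7, p_3 = 7*20 + 7 = 147, q_3 = 7*3 + 1 = 22.
  i=4: a_4=7, p_4 = 7*147 + 20 = 1049, q_4 = 7*22 + 3 = 157.

6/1, 7/1, 20/3, 147/22, 1049/157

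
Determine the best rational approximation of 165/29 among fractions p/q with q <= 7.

Expand x = 165/29 as a continued fraction with the Euclidean algorithm:
  165 = 5*29 + 20, so a_0 = 5.
  29 = 1*20 + 9, so a_1 = 1.
  20 = 2*9 + 2, so a_2 = 2.
  9 = 4*2 + 1, so a_3 = 4.
  2 = 2*1 + 0, so a_4 = 2.
so x = [5; 1, 2, 4, 2].
Convergents (p_i = a_i*p_{i-1} + p_{i-2}, q_i = a_i*q_{i-1} + q_{i-2} with p_{-2}=0, p_{-1}=1, q_{-2}=1, q_{-1}=0), until the denominator exceeds 7:
  i=0: a_0=5, p_0 = 5*1 + 0 = 5, q_0 = 5*0 + 1 = 1.
  i=1: a_1=1, p_1 = 1*5 + 1 = 6, q_1 = 1*1 + 0 = 1.
  i=2: a_2=2, p_2 = 2*6 + 5 = 17, q_2 = 2*1 + 1 = 3.
  i=3: a_3=4, p_3 = 4*17 + 6 = 74, q_3 = 4*3 + 1 = 13.
q_3 = 13 > 7, so the last convergent with denominator <= 7 is p_2/q_2 = 17/3.
The closest fraction with denominator <= 7 is either p_2/q_2 or the intermediate fraction (k*p_2 + p_1)/(k*q_2 + q_1) with the largest k >= 1 whose denominator stays <= 7; these approach x as k grows, and every other convergent or intermediate fraction in range is farther away.
Largest k: floor((7 - q_1)/q_2) = floor((7 - 1)/3) = 2.
That gives (2*17 + 6)/(2*3 + 1) = 40/7.
Compare the errors: |x - 17/3| = |165*3 - 17*29|/(29*3) = 2/87, and |x - 40/7| = |165*7 - 40*29|/(29*7) = 5/203.
Cross-multiplying, 2*203 = 406 < 435 = 5*87, so 2/87 is smaller: the convergent 17/3 is closer to x than 40/7.

17/3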